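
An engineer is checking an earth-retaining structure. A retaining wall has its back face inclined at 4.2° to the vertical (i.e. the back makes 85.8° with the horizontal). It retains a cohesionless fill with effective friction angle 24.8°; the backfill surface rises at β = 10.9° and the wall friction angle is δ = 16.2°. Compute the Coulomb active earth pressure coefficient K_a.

0.472

K_a = sin²(α+φ) / [sin²α · sin(α−δ) · (1 + √{sin(φ+δ)sin(φ−β) / (sin(α−δ)sin(α+β))})²].
With α = 85.8°, φ = 24.8°, δ = 16.2°, β = 10.9°: K_a = 0.4718.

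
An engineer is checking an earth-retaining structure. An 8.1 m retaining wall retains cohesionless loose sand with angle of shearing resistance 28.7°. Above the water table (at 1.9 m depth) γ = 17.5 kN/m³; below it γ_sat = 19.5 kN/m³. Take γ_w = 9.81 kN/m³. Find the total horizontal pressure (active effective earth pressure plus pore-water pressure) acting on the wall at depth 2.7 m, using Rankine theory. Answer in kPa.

22.2 kPa

K_a = (1 − sin φ)/(1 + sin φ) = 0.3511.
γ' = 19.5 − 9.81 = 9.690 kN/m³.
Effective vertical stress at 2.7 m: σ'_v = 17.5×1.9 + 9.690×0.800 = 41.00 kPa.
σ'_h = K_a σ'_v = 0.3511 × 41.00 = 14.40 kPa; u = γ_w × 0.800 = 7.848 kPa.
Total σ_h = 14.40 + 7.848 = 22.25 kPa.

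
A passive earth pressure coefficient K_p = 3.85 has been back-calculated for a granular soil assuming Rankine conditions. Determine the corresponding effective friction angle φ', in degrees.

K_p = (1+sin φ)/(1−sin φ) ⇒ sin φ = (K_p − 1)/(K_p + 1) = 0.5876.
φ = arcsin(0.5876) = 35.99°.

36.0°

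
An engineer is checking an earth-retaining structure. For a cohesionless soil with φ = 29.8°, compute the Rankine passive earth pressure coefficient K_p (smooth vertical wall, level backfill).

K_p = (1 + sin φ)/(1 − sin φ) = tan²(45° + 29.8°/2) = 2.976.

2.98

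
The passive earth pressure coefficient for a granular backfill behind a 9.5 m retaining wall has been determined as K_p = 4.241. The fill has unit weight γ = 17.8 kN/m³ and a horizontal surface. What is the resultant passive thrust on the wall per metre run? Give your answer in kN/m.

P = ½ K_p γ H² = 0.5 × 4.241 × 17.8 × 9.5² = 3406 kN/m.

3410 kN/m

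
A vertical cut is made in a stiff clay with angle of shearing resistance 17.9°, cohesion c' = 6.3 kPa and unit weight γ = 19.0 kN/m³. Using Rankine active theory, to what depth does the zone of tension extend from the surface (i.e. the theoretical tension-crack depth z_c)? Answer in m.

K_a = tan²(45° − 17.9°/2) = 0.5298; √K_a = 0.7279.
The active pressure is zero where K_a γ z = 2c√K_a, so z_c = 2c/(γ√K_a) = 2×6.3/(19.0×0.7279) = 0.9111 m.

0.911 m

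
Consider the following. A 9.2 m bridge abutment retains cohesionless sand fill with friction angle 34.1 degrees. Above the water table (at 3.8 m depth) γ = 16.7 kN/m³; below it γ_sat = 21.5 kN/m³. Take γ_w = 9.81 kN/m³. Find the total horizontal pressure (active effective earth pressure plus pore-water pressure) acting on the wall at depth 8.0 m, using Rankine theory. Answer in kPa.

72.9 kPa

K_a = (1 − sin φ)/(1 + sin φ) = 0.2815.
γ' = 21.5 − 9.81 = 11.69 kN/m³.
Effective vertical stress at 8.0 m: σ'_v = 16.7×3.8 + 11.69×4.20 = 112.6 kPa.
σ'_h = K_a σ'_v = 0.2815 × 112.6 = 31.69 kPa; u = γ_w × 4.20 = 41.20 kPa.
Total σ_h = 31.69 + 41.20 = 72.89 kPa.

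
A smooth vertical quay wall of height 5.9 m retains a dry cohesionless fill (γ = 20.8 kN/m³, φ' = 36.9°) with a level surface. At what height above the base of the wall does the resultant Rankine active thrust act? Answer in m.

1.97 m

K_a = 0.2497.
The pressure distribution is triangular, so the resultant acts at H/3 above the base = 5.9/3 = 1.967 m.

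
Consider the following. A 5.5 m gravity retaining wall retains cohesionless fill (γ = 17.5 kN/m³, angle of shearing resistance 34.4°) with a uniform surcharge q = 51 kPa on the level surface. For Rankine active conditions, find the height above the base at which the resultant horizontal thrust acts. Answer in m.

K_a = 0.2780.
Triangular part P₁ = ½K_aγH² = 73.58 at H/3 = 1.833 m; rectangular part P₂ = K_a q H = 77.97 at H/2 = 2.750 m.
ȳ = (P₁·1.833 + P₂·2.750)/(P₁+P₂) = 2.305 m.

2.30 m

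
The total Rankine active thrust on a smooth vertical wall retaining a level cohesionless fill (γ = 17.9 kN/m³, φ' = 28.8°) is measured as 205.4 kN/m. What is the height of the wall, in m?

8.10 m

K_a = 0.3498. P_a = ½ K_a γ H² ⇒ H = √(2P_a/(K_a γ)).
H = √(2×205.4/(0.3498×17.9)) = 8.100 m.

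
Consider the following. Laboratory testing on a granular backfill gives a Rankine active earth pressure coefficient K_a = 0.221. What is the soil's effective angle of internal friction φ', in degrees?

39.6°

K_a = tan²(45° − φ/2) ⇒ 45° − φ/2 = arctan(√0.221) = 25.18°.
φ = 2(45° − 25.18°) = 39.64°.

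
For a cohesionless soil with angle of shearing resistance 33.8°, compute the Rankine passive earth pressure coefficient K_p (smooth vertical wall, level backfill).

3.51

K_p = (1 + sin φ)/(1 − sin φ) = tan²(45° + 33.8°/2) = 3.508.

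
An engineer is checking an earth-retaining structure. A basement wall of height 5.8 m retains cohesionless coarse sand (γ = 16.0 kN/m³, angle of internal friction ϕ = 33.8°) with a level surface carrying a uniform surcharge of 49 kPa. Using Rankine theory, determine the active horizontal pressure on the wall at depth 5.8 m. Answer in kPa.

40.4 kPa

K_a = (1 − sin φ)/(1 + sin φ) = 0.2851.
σ_v = γz + q = 16.0 × 5.8 + 49 = 141.8 kPa.
σ_h = K_a σ_v = 0.2851 × 141.8 = 40.43 kPa.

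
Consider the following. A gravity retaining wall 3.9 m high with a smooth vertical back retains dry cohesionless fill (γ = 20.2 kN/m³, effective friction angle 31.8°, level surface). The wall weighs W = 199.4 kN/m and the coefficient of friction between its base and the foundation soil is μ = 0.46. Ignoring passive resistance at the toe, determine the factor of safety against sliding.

K_a = tan²(45° − 31.8°/2) = 0.3098.
P_a = ½K_aγH² = 0.5×0.3098×20.2×3.9² = 47.59 kN/m, acting at H/3 = 1.300 m above the base.
FS_sliding = μW / P_a = 0.46×199.4 / 47.59 = 1.927.

1.93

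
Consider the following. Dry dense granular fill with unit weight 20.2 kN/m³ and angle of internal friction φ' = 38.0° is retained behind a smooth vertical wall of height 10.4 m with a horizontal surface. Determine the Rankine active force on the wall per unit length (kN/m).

K_a = tan²(45° − φ/2) = 0.2379.
P_a = ½ K_a γ H² = 0.5 × 0.2379 × 20.2 × 10.4² = 259.9 kN/m.

260 kN/m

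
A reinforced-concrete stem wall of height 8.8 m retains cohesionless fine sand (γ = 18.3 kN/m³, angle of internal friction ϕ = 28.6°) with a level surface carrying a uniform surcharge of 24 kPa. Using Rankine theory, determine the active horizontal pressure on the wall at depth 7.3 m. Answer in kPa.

K_a = (1 − sin φ)/(1 + sin φ) = 0.3525.
σ_v = γz + q = 18.3 × 7.3 + 24 = 157.6 kPa.
σ_h = K_a σ_v = 0.3525 × 157.6 = 55.56 kPa.

55.6 kPa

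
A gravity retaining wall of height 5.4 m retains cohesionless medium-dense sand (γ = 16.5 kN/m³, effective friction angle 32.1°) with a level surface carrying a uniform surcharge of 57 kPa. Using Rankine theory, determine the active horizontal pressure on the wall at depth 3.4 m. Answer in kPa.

K_a = (1 − sin φ)/(1 + sin φ) = 0.3060.
σ_v = γz + q = 16.5 × 3.4 + 57 = 113.1 kPa.
σ_h = K_a σ_v = 0.3060 × 113.1 = 34.61 kPa.

34.6 kPa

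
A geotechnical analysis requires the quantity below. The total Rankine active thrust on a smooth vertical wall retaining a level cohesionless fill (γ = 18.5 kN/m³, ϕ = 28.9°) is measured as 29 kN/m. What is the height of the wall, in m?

3.00 m

K_a = 0.3484. P_a = ½ K_a γ H² ⇒ H = √(2P_a/(K_a γ)).
H = √(2×29/(0.3484×18.5)) = 3.000 m.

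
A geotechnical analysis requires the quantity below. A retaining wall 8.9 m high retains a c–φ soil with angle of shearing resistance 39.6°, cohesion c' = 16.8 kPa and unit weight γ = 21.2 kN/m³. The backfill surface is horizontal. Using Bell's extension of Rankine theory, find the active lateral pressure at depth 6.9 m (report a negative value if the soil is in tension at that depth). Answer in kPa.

K_a = (1 − sin φ)/(1 + sin φ) = 0.2214.
σ_a = K_a γ z − 2c√K_a = 0.2214×21.2×6.9 − 2×16.8×0.4706 = 16.58 kPa.

16.6 kPa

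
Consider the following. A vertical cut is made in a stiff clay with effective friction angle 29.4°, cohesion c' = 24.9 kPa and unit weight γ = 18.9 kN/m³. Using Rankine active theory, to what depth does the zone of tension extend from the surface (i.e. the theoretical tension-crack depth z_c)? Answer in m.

4.51 m

K_a = tan²(45° − 29.4°/2) = 0.3415; √K_a = 0.5844.
The active pressure is zero where K_a γ z = 2c√K_a, so z_c = 2c/(γ√K_a) = 2×24.9/(18.9×0.5844) = 4.509 m.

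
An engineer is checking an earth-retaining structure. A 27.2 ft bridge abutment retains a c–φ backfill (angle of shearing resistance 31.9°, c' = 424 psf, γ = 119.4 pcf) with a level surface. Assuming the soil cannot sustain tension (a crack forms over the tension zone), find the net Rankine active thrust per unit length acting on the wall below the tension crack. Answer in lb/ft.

3830 lb/ft

K_a = 0.3085; √K_a = 0.5555.
Tension-crack depth z_c = 2c/(γ√K_a) = 2×424/(119.4×0.5555) = 12.79 ft.
σ_a at base = K_a γ H − 2c√K_a = 0.3085×119.4×27.2 − 2×424×0.5555 = 531.0 psf.
P_a = ½ × 531.0 × (H − z_c) = 0.5×531.0×14.41 = 3827 lb/ft.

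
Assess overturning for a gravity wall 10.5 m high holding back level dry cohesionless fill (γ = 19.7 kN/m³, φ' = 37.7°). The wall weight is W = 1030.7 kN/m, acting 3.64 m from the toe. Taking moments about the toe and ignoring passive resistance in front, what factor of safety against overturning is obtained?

K_a = tan²(45° − 37.7°/2) = 0.2411.
P_a = ½K_aγH² = 0.5×0.2411×19.7×10.5² = 261.8 kN/m, acting at H/3 = 3.500 m above the base.
Overturning moment M_o = P_a × H/3 = 261.8 × 3.500 = 916.2.
Resisting moment M_r = W × 3.64 = 1030.7 × 3.64 = 3752.
FS_overturning = M_r/M_o = 3752/916.2 = 4.095.

4.09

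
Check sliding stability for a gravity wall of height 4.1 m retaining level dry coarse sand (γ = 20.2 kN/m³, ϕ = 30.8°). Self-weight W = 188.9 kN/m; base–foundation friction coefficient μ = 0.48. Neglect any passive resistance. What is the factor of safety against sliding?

1.65

K_a = tan²(45° − 30.8°/2) = 0.3227.
P_a = ½K_aγH² = 0.5×0.3227×20.2×4.1² = 54.79 kN/m, acting at H/3 = 1.367 m above the base.
FS_sliding = μW / P_a = 0.48×188.9 / 54.79 = 1.655.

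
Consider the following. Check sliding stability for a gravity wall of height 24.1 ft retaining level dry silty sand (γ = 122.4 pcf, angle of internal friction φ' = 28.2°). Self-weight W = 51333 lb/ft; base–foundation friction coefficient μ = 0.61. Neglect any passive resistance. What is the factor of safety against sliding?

K_a = tan²(45° − 28.2°/2) = 0.3582.
P_a = ½K_aγH² = 0.5×0.3582×122.4×24.1² = 12730 lb/ft, acting at H/3 = 8.033 ft above the base.
FS_sliding = μW / P_a = 0.61×51333 / 12730 = 2.459.

2.46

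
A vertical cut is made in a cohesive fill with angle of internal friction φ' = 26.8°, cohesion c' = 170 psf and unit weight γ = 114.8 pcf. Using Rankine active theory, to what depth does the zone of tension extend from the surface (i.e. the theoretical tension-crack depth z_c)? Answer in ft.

K_a = tan²(45° − 26.8°/2) = 0.3785; √K_a = 0.6152.
The active pressure is zero where K_a γ z = 2c√K_a, so z_c = 2c/(γ√K_a) = 2×170/(114.8×0.6152) = 4.814 ft.

4.81 ft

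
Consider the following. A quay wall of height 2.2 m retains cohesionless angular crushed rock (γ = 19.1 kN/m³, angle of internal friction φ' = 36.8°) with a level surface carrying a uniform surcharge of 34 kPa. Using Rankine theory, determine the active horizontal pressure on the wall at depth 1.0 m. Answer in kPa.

K_a = (1 − sin φ)/(1 + sin φ) = 0.2508.
σ_v = γz + q = 19.1 × 1.0 + 34 = 53.10 kPa.
σ_h = K_a σ_v = 0.2508 × 53.10 = 13.32 kPa.

13.3 kPa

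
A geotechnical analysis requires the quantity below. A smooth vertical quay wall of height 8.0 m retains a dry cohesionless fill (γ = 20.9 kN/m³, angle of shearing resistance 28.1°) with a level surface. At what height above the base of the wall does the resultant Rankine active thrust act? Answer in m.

2.67 m

K_a = 0.3596.
The pressure distribution is triangular, so the resultant acts at H/3 above the base = 8.0/3 = 2.667 m.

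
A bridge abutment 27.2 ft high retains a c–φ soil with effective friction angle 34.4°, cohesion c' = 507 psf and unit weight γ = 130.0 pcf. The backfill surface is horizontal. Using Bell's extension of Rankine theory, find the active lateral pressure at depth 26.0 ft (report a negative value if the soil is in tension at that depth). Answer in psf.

K_a = (1 − sin φ)/(1 + sin φ) = 0.2780.
σ_a = K_a γ z − 2c√K_a = 0.2780×130.0×26.0 − 2×507×0.5272 = 405.0 psf.

405 psf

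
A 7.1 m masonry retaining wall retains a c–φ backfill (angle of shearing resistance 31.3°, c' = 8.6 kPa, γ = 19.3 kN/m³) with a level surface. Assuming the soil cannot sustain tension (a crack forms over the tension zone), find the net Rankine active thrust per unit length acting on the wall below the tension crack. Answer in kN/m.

K_a = 0.3162; √K_a = 0.5623.
Tension-crack depth z_c = 2c/(γ√K_a) = 2×8.6/(19.3×0.5623) = 1.585 m.
σ_a at base = K_a γ H − 2c√K_a = 0.3162×19.3×7.1 − 2×8.6×0.5623 = 33.66 kPa.
P_a = ½ × 33.66 × (H − z_c) = 0.5×33.66×5.515 = 92.81 kN/m.

92.8 kN/m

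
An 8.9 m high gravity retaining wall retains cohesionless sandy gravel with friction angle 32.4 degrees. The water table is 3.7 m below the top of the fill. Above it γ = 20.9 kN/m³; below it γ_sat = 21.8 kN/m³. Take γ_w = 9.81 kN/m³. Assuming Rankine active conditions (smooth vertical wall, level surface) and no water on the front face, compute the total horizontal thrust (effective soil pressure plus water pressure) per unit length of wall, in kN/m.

K_a = tan²(45° − φ/2) = 0.3022.
γ' = 21.8 − 9.81 = 11.99 kN/m³. Depth below WT = 5.2 m.
σ'_h at WT = K_a γ d_w = 23.37 kPa; at base = 23.37 + K_a γ' × 5.2 = 42.21 kPa.
P₁ (0–3.7 m) = ½×23.37×3.7 = 43.24. P₂ (3.7–8.9 m) = ½(23.37+42.21)×5.2 = 170.5.
P_w = ½ γ_w h₂² = 0.5×9.81×5.2² = 132.6. Total = 43.24+170.5+132.6 = 346.4 kN/m.

346 kN/m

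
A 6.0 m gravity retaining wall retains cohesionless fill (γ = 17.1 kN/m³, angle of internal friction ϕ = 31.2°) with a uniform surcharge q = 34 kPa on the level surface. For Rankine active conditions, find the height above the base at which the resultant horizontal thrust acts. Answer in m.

K_a = 0.3175.
Triangular part P₁ = ½K_aγH² = 97.73 at H/3 = 2.000 m; rectangular part P₂ = K_a q H = 64.77 at H/2 = 3.000 m.
ȳ = (P₁·2.000 + P₂·3.000)/(P₁+P₂) = 2.399 m.

2.40 m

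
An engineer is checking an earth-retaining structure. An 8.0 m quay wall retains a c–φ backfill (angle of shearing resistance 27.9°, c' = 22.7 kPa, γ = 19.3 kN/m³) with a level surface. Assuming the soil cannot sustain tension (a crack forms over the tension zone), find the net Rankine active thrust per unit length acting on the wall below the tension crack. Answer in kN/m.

K_a = 0.3625; √K_a = 0.6020.
Tension-crack depth z_c = 2c/(γ√K_a) = 2×22.7/(19.3×0.6020) = 3.907 m.
σ_a at base = K_a γ H − 2c√K_a = 0.3625×19.3×8.0 − 2×22.7×0.6020 = 28.63 kPa.
P_a = ½ × 28.63 × (H − z_c) = 0.5×28.63×4.093 = 58.59 kN/m.

58.6 kN/m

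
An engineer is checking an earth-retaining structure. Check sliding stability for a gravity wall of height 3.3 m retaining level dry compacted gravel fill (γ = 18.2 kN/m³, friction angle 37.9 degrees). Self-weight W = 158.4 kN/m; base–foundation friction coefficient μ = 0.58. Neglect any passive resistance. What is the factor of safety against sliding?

K_a = tan²(45° − 37.9°/2) = 0.2389.
P_a = ½K_aγH² = 0.5×0.2389×18.2×3.3² = 23.68 kN/m, acting at H/3 = 1.100 m above the base.
FS_sliding = μW / P_a = 0.58×158.4 / 23.68 = 3.880.

3.88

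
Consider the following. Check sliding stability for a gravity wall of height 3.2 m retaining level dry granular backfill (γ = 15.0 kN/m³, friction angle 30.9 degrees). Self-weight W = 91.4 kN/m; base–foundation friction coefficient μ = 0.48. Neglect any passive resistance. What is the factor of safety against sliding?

K_a = tan²(45° − 30.9°/2) = 0.3214.
P_a = ½K_aγH² = 0.5×0.3214×15.0×3.2² = 24.68 kN/m, acting at H/3 = 1.067 m above the base.
FS_sliding = μW / P_a = 0.48×91.4 / 24.68 = 1.777.

1.78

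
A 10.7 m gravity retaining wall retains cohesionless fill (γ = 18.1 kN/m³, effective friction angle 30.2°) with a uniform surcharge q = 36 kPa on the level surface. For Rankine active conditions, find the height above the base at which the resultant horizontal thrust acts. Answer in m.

4.05 m

K_a = 0.3307.
Triangular part P₁ = ½K_aγH² = 342.6 at H/3 = 3.567 m; rectangular part P₂ = K_a q H = 127.4 at H/2 = 5.350 m.
ȳ = (P₁·3.567 + P₂·5.350)/(P₁+P₂) = 4.050 m.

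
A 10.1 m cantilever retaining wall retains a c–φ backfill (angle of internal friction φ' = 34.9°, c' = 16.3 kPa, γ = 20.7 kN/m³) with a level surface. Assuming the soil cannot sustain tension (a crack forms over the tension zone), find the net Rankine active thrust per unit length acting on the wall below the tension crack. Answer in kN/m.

K_a = 0.2721; √K_a = 0.5217.
Tension-crack depth z_c = 2c/(γ√K_a) = 2×16.3/(20.7×0.5217) = 3.019 m.
σ_a at base = K_a γ H − 2c√K_a = 0.2721×20.7×10.1 − 2×16.3×0.5217 = 39.89 kPa.
P_a = ½ × 39.89 × (H − z_c) = 0.5×39.89×7.081 = 141.2 kN/m.

141 kN/m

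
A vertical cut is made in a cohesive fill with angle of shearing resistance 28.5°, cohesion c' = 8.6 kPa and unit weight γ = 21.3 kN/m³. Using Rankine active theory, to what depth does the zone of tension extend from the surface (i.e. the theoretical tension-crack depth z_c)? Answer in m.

1.36 m

K_a = tan²(45° − 28.5°/2) = 0.3540; √K_a = 0.5949.
The active pressure is zero where K_a γ z = 2c√K_a, so z_c = 2c/(γ√K_a) = 2×8.6/(21.3×0.5949) = 1.357 m.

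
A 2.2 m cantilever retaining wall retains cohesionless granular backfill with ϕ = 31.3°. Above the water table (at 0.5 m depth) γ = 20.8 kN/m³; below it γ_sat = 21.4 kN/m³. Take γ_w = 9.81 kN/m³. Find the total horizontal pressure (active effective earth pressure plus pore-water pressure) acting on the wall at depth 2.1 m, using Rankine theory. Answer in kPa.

24.8 kPa

K_a = (1 − sin φ)/(1 + sin φ) = 0.3162.
γ' = 21.4 − 9.81 = 11.59 kN/m³.
Effective vertical stress at 2.1 m: σ'_v = 20.8×0.5 + 11.59×1.60 = 28.94 kPa.
σ'_h = K_a σ'_v = 0.3162 × 28.94 = 9.152 kPa; u = γ_w × 1.60 = 15.70 kPa.
Total σ_h = 9.152 + 15.70 = 24.85 kPa.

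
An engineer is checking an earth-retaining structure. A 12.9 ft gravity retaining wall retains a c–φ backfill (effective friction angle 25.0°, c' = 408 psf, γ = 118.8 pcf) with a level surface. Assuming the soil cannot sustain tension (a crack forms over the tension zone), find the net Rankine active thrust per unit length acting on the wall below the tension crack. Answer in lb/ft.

K_a = 0.4059; √K_a = 0.6371.
Tension-crack depth z_c = 2c/(γ√K_a) = 2×408/(118.8×0.6371) = 10.78 ft.
σ_a at base = K_a γ H − 2c√K_a = 0.4059×118.8×12.9 − 2×408×0.6371 = 102.1 psf.
P_a = ½ × 102.1 × (H − z_c) = 0.5×102.1×2.118 = 108.2 lb/ft.

108 lb/ft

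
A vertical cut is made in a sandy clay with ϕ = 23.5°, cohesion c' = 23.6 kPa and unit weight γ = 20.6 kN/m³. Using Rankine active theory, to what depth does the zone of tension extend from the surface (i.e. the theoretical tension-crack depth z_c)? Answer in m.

K_a = tan²(45° − 23.5°/2) = 0.4298; √K_a = 0.6556.
The active pressure is zero where K_a γ z = 2c√K_a, so z_c = 2c/(γ√K_a) = 2×23.6/(20.6×0.6556) = 3.495 m.

3.49 m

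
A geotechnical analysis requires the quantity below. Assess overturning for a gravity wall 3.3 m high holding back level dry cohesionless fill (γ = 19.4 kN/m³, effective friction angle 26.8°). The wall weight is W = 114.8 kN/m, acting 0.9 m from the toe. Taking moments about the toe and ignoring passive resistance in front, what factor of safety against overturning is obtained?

K_a = tan²(45° − 26.8°/2) = 0.3785.
P_a = ½K_aγH² = 0.5×0.3785×19.4×3.3² = 39.98 kN/m, acting at H/3 = 1.100 m above the base.
Overturning moment M_o = P_a × H/3 = 39.98 × 1.100 = 43.98.
Resisting moment M_r = W × 0.9 = 114.8 × 0.9 = 103.3.
FS_overturning = M_r/M_o = 103.3/43.98 = 2.349.

2.35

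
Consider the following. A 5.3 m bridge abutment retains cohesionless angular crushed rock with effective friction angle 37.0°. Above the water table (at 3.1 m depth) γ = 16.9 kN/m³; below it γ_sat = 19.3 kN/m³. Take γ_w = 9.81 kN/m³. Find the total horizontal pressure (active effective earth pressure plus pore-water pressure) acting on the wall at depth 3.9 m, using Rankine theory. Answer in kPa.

22.8 kPa

K_a = (1 − sin φ)/(1 + sin φ) = 0.2486.
γ' = 19.3 − 9.81 = 9.490 kN/m³.
Effective vertical stress at 3.9 m: σ'_v = 16.9×3.1 + 9.490×0.800 = 59.98 kPa.
σ'_h = K_a σ'_v = 0.2486 × 59.98 = 14.91 kPa; u = γ_w × 0.800 = 7.848 kPa.
Total σ_h = 14.91 + 7.848 = 22.76 kPa.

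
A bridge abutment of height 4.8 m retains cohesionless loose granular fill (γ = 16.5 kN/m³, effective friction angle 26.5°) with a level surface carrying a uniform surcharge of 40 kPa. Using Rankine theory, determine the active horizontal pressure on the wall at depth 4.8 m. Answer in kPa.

45.6 kPa

K_a = (1 − sin φ)/(1 + sin φ) = 0.3829.
σ_v = γz + q = 16.5 × 4.8 + 40 = 119.2 kPa.
σ_h = K_a σ_v = 0.3829 × 119.2 = 45.65 kPa.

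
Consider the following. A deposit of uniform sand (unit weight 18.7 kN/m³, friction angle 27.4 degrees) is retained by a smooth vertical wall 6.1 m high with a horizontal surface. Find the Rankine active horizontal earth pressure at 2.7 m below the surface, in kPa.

18.7 kPa

K_a = (1 − sin φ)/(1 + sin φ) = 0.3697.
σ_h = K_a γ z = 0.3697 × 18.7 × 2.7 = 18.66 kPa.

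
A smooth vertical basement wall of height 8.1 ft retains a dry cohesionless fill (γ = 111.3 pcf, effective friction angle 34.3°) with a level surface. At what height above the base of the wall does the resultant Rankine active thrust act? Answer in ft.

K_a = 0.2792.
The pressure distribution is triangular, so the resultant acts at H/3 above the base = 8.1/3 = 2.700 ft.

2.70 ft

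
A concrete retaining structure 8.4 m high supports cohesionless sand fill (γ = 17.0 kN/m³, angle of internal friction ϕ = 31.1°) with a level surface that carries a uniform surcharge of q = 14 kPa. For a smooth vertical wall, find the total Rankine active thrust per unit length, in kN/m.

229 kN/m

K_a = tan²(45° − φ/2) = 0.3188.
Soil triangle: ½ K_a γ H² = 0.5×0.3188×17.0×8.4² = 191.2 kN/m.
Surcharge rectangle: K_a q H = 0.3188×14×8.4 = 37.49 kN/m.
Total = 191.2 + 37.49 = 228.7 kN/m.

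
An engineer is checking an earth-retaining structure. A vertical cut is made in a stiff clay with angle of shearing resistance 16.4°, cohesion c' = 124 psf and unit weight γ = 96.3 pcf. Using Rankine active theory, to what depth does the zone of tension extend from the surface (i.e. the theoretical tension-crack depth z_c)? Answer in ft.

K_a = tan²(45° − 16.4°/2) = 0.5596; √K_a = 0.7481.
The active pressure is zero where K_a γ z = 2c√K_a, so z_c = 2c/(γ√K_a) = 2×124/(96.3×0.7481) = 3.442 ft.

3.44 ft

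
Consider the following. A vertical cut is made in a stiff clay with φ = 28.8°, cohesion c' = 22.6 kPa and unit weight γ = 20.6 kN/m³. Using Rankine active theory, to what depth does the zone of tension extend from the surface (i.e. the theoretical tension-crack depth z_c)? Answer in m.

K_a = tan²(45° − 28.8°/2) = 0.3498; √K_a = 0.5914.
The active pressure is zero where K_a γ z = 2c√K_a, so z_c = 2c/(γ√K_a) = 2×22.6/(20.6×0.5914) = 3.710 m.

3.71 m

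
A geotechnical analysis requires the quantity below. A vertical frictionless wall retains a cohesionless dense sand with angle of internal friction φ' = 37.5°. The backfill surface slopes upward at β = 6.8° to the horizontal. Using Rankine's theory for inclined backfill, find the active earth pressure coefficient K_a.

K_a = cos β · (cos β − √(cos²β − cos²φ)) / (cos β + √(cos²β − cos²φ)).
cos β = 0.9930, cos φ = 0.7934, √(cos²β − cos²φ) = 0.5971.
K_a = 0.9930 × (0.9930 − 0.5971)/(0.9930 + 0.5971) = 0.2472.

0.247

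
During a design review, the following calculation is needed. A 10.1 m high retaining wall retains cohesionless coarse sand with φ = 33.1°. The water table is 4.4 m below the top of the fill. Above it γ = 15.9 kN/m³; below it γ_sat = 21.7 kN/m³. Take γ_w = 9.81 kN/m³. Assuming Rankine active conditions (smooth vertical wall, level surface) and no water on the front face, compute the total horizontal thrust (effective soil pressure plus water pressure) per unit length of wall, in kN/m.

378 kN/m

K_a = tan²(45° − φ/2) = 0.2936.
γ' = 21.7 − 9.81 = 11.89 kN/m³. Depth below WT = 5.7 m.
σ'_h at WT = K_a γ d_w = 20.54 kPa; at base = 20.54 + K_a γ' × 5.7 = 40.44 kPa.
P₁ (0–4.4 m) = ½×20.54×4.4 = 45.18. P₂ (4.4–10.1 m) = ½(20.54+40.44)×5.7 = 173.8.
P_w = ½ γ_w h₂² = 0.5×9.81×5.7² = 159.4. Total = 45.18+173.8+159.4 = 378.3 kN/m.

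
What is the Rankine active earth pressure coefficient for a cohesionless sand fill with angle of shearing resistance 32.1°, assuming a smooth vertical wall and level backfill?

0.306

K_a = (1 − sin φ)/(1 + sin φ) = (1 − sin 32.1°)/(1 + sin 32.1°) = 0.3060.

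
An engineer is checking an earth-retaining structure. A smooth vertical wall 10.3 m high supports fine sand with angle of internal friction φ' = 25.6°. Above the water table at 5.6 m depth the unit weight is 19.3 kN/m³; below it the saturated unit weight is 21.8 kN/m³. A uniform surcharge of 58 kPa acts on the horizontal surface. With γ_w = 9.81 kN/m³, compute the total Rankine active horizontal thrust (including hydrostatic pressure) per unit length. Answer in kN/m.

K_a = tan²(45° − φ/2) = 0.3966.
γ' = 21.8 − 9.81 = 11.99 kN/m³. h₂ = H − d_w = 4.7 m.
σ'_h: at surface K_a·q = 23.00; at WT K_a(q+γd_w) = 65.86; at base K_a(q+γd_w+γ'h₂) = 88.21 kPa.
P₁ = ½(23.00+65.86)×5.6 = 248.8; P₂ = ½(65.86+88.21)×4.7 = 362.1; P_w = ½γ_w h₂² = 108.4.
Total = 248.8+362.1+108.4 = 719.2 kN/m.

719 kN/m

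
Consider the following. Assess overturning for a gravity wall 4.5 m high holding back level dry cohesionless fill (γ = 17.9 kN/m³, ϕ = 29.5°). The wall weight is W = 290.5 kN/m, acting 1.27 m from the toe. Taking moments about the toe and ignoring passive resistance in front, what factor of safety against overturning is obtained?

3.99

K_a = tan²(45° − 29.5°/2) = 0.3401.
P_a = ½K_aγH² = 0.5×0.3401×17.9×4.5² = 61.64 kN/m, acting at H/3 = 1.500 m above the base.
Overturning moment M_o = P_a × H/3 = 61.64 × 1.500 = 92.46.
Resisting moment M_r = W × 1.27 = 290.5 × 1.27 = 368.9.
FS_overturning = M_r/M_o = 368.9/92.46 = 3.990.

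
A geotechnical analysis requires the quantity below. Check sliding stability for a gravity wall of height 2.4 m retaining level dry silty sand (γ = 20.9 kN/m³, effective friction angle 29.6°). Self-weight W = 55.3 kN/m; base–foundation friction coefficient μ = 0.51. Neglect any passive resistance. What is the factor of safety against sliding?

K_a = tan²(45° − 29.6°/2) = 0.3387.
P_a = ½K_aγH² = 0.5×0.3387×20.9×2.4² = 20.39 kN/m, acting at H/3 = 0.8000 m above the base.
FS_sliding = μW / P_a = 0.51×55.3 / 20.39 = 1.383.

1.38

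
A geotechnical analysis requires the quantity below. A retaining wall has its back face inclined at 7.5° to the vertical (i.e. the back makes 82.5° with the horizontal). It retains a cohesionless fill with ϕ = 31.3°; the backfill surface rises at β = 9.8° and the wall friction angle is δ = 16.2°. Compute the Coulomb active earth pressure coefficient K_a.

0.390

K_a = sin²(α+φ) / [sin²α · sin(α−δ) · (1 + √{sin(φ+δ)sin(φ−β) / (sin(α−δ)sin(α+β))})²].
With α = 82.5°, φ = 31.3°, δ = 16.2°, β = 9.8°: K_a = 0.3904.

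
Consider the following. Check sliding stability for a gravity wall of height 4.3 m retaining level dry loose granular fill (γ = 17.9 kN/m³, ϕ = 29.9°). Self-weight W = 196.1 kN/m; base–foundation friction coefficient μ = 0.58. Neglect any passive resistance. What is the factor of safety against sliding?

2.05

K_a = tan²(45° − 29.9°/2) = 0.3347.
P_a = ½K_aγH² = 0.5×0.3347×17.9×4.3² = 55.38 kN/m, acting at H/3 = 1.433 m above the base.
FS_sliding = μW / P_a = 0.58×196.1 / 55.38 = 2.054.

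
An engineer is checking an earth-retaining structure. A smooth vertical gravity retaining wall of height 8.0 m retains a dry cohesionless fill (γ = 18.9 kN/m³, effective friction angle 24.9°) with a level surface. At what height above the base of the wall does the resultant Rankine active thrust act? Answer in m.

K_a = 0.4074.
The pressure distribution is triangular, so the resultant acts at H/3 above the base = 8.0/3 = 2.667 m.

2.67 m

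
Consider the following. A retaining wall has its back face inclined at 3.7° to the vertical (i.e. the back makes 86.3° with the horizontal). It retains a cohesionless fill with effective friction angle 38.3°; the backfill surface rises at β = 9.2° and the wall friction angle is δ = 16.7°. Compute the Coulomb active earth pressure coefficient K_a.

K_a = sin²(α+φ) / [sin²α · sin(α−δ) · (1 + √{sin(φ+δ)sin(φ−β) / (sin(α−δ)sin(α+β))})²].
With α = 86.3°, φ = 38.3°, δ = 16.7°, β = 9.2°: K_a = 0.2655.

0.266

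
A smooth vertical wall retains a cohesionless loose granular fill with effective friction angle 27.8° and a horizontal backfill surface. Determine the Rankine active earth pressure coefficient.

K_a = tan²(45° − φ/2) = tan²(31.10°) = 0.3639.

0.364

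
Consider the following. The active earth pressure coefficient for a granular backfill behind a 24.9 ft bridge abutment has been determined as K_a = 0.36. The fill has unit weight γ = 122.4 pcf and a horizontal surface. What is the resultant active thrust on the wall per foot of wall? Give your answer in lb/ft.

P = ½ K_a γ H² = 0.5 × 0.36 × 122.4 × 24.9² = 13660 lb/ft.

13700 lb/ft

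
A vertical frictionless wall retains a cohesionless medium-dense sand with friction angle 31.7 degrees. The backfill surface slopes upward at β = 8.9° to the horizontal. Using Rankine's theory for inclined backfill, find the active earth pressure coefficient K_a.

K_a = cos β · (cos β − √(cos²β − cos²φ)) / (cos β + √(cos²β − cos²φ)).
cos β = 0.9880, cos φ = 0.8508, √(cos²β − cos²φ) = 0.5022.
K_a = 0.9880 × (0.9880 − 0.5022)/(0.9880 + 0.5022) = 0.3221.

0.322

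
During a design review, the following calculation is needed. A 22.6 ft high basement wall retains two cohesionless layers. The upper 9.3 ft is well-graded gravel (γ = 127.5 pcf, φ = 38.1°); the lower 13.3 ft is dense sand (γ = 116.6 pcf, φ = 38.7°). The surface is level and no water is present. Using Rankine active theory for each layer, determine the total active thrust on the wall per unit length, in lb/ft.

K_a1 = tan²(45°−38.1°/2) = 0.2368; K_a2 = tan²(45°−38.7°/2) = 0.2306.
Layer 1: σ at base = K_a1 γ₁ h₁ = 280.8 psf; P₁ = ½×280.8×9.3 = 1306.
Layer 2: σ_v at top = γ₁h₁ = 1186; σ_h top = K_a2×1186 = 273.4; σ_h base = K_a2×(1186+116.6×13.3) = 631.0.
P₂ = ½(273.4+631.0)×13.3 = 6014. Total P_a = 1306+6014 = 7320 lb/ft.

7320 lb/ft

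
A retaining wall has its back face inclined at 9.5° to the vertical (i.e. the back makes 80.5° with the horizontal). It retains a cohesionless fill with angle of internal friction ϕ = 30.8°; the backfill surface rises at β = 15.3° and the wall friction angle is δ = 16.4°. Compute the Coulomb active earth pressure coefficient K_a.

0.460

K_a = sin²(α+φ) / [sin²α · sin(α−δ) · (1 + √{sin(φ+δ)sin(φ−β) / (sin(α−δ)sin(α+β))})²].
With α = 80.5°, φ = 30.8°, δ = 16.4°, β = 15.3°: K_a = 0.4603.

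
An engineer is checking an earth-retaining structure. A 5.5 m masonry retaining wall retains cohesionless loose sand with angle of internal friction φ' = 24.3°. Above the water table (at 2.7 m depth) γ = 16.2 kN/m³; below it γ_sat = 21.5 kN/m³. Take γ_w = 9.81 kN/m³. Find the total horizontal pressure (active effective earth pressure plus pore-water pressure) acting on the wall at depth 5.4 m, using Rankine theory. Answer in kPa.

57.9 kPa

K_a = (1 − sin φ)/(1 + sin φ) = 0.4169.
γ' = 21.5 − 9.81 = 11.69 kN/m³.
Effective vertical stress at 5.4 m: σ'_v = 16.2×2.7 + 11.69×2.70 = 75.30 kPa.
σ'_h = K_a σ'_v = 0.4169 × 75.30 = 31.40 kPa; u = γ_w × 2.70 = 26.49 kPa.
Total σ_h = 31.40 + 26.49 = 57.88 kPa.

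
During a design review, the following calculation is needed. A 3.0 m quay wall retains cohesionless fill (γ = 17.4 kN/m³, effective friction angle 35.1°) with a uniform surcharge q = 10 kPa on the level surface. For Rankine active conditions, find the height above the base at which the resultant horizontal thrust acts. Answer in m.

K_a = 0.2698.
Triangular part P₁ = ½K_aγH² = 21.13 at H/3 = 1.000 m; rectangular part P₂ = K_a q H = 8.095 at H/2 = 1.500 m.
ȳ = (P₁·1.000 + P₂·1.500)/(P₁+P₂) = 1.139 m.

1.14 m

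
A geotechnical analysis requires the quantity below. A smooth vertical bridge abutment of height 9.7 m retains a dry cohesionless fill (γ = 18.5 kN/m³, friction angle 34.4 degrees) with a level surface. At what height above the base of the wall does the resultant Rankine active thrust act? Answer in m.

K_a = 0.2780.
The pressure distribution is triangular, so the resultant acts at H/3 above the base = 9.7/3 = 3.233 m.

3.23 m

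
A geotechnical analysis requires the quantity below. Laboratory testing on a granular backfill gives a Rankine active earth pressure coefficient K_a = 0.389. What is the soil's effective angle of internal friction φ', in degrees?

K_a = tan²(45° − φ/2) ⇒ 45° − φ/2 = arctan(√0.389) = 31.95°.
φ = 2(45° − 31.95°) = 26.10°.

26.1°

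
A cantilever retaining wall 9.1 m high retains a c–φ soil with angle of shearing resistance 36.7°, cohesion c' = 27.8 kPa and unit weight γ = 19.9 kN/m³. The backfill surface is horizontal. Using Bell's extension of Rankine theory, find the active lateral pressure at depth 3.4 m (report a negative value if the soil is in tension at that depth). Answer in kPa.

K_a = (1 − sin φ)/(1 + sin φ) = 0.2519.
σ_a = K_a γ z − 2c√K_a = 0.2519×19.9×3.4 − 2×27.8×0.5019 = -10.86 kPa.

-10.9 kPa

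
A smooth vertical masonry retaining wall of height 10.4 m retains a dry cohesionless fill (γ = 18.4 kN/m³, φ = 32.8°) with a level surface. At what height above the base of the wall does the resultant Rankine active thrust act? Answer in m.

K_a = 0.2973.
The pressure distribution is triangular, so the resultant acts at H/3 above the base = 10.4/3 = 3.467 m.

3.47 m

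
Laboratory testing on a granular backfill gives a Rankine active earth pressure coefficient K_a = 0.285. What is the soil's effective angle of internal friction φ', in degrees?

33.8°

K_a = tan²(45° − φ/2) ⇒ 45° − φ/2 = arctan(√0.285) = 28.10°.
φ = 2(45° − 28.10°) = 33.81°.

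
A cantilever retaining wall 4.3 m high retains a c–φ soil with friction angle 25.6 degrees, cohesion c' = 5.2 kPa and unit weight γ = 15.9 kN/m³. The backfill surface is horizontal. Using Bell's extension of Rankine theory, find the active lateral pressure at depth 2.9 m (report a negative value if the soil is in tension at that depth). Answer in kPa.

11.7 kPa

K_a = (1 − sin φ)/(1 + sin φ) = 0.3966.
σ_a = K_a γ z − 2c√K_a = 0.3966×15.9×2.9 − 2×5.2×0.6297 = 11.74 kPa.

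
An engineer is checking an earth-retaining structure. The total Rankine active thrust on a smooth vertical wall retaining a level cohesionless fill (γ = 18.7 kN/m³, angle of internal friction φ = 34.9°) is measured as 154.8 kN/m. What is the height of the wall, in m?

K_a = 0.2721. P_a = ½ K_a γ H² ⇒ H = √(2P_a/(K_a γ)).
H = √(2×154.8/(0.2721×18.7)) = 7.800 m.

7.80 m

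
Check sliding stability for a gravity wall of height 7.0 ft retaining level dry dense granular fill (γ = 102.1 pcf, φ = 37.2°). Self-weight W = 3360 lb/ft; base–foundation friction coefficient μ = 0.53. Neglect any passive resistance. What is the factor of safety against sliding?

K_a = tan²(45° − 37.2°/2) = 0.2464.
P_a = ½K_aγH² = 0.5×0.2464×102.1×7.0² = 616.4 lb/ft, acting at H/3 = 2.333 ft above the base.
FS_sliding = μW / P_a = 0.53×3360 / 616.4 = 2.889.

2.89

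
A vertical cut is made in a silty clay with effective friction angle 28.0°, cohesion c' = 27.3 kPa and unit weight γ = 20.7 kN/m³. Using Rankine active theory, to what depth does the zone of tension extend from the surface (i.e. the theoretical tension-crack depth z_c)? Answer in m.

4.39 m

K_a = tan²(45° − 28.0°/2) = 0.3610; √K_a = 0.6009.
The active pressure is zero where K_a γ z = 2c√K_a, so z_c = 2c/(γ√K_a) = 2×27.3/(20.7×0.6009) = 4.390 m.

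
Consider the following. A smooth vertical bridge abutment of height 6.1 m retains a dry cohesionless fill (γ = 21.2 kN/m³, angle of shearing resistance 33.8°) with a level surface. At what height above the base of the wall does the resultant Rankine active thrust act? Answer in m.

2.03 m

K_a = 0.2851.
The pressure distribution is triangular, so the resultant acts at H/3 above the base = 6.1/3 = 2.033 m.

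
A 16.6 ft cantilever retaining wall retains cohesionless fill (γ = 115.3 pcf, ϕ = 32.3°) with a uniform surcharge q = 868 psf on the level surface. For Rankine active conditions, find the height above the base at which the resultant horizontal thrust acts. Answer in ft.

6.85 ft

K_a = 0.3035.
Triangular part P₁ = ½K_aγH² = 4821 at H/3 = 5.533 ft; rectangular part P₂ = K_a q H = 4373 at H/2 = 8.300 ft.
ȳ = (P₁·5.533 + P₂·8.300)/(P₁+P₂) = 6.849 ft.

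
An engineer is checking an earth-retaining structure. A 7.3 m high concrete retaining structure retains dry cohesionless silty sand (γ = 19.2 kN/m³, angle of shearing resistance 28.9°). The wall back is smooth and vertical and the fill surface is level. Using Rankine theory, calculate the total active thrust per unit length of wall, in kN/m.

K_a = tan²(45° − φ/2) = 0.3484.
P_a = ½ K_a γ H² = 0.5 × 0.3484 × 19.2 × 7.3² = 178.2 kN/m.

178 kN/m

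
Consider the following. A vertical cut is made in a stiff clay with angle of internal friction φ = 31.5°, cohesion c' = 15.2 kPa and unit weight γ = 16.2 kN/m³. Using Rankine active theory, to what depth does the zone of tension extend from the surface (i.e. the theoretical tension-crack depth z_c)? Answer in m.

K_a = tan²(45° − 31.5°/2) = 0.3136; √K_a = 0.5600.
The active pressure is zero where K_a γ z = 2c√K_a, so z_c = 2c/(γ√K_a) = 2×15.2/(16.2×0.5600) = 3.351 m.

3.35 m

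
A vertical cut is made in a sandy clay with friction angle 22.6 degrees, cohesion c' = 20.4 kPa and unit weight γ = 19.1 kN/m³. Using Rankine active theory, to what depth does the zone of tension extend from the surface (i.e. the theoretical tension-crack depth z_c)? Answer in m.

3.20 m

K_a = tan²(45° − 22.6°/2) = 0.4448; √K_a = 0.6669.
The active pressure is zero where K_a γ z = 2c√K_a, so z_c = 2c/(γ√K_a) = 2×20.4/(19.1×0.6669) = 3.203 m.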